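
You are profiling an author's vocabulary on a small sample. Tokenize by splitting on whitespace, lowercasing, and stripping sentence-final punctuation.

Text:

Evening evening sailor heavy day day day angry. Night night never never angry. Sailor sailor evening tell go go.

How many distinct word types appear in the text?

9

Distinct types: {angry, day, evening, go, heavy, never, night, sailor, tell}
V = 9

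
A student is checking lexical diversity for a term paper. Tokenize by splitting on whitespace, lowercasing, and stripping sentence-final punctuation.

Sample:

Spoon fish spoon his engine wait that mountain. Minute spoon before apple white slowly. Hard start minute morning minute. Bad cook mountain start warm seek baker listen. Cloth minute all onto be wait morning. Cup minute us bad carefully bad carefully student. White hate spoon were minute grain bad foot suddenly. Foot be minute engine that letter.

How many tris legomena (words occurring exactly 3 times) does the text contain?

Frequencies: minute:7, spoon:4, bad:4, engine:2, wait:2, that:2, mountain:2, white:2, start:2, morning:2, be:2, carefully:2, foot:2, fish:1, his:1, before:1, apple:1, slowly:1, hard:1, cook:1, … (15 more, each freq 1)
Words with frequency 3: (none)

0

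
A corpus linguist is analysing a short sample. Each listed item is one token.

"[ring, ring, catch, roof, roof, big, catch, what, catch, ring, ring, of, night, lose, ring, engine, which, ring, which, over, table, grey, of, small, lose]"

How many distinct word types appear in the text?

Distinct types: {big, catch, engine, grey, lose, night, of, over, ring, roof, small, table, what, which}
V = 14

14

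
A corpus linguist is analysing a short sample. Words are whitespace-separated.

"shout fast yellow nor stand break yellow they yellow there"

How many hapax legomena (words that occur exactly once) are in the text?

7

Frequencies: yellow:3, shout:1, fast:1, nor:1, stand:1, break:1, they:1, there:1
Hapax (freq=1): break, fast, nor, shout, stand, there, they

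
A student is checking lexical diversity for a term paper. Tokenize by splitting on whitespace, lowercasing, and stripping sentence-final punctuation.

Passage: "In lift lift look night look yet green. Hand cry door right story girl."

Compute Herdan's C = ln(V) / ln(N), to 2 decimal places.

0.94

N = 14, V = 12.
ln(V) = 2.484907, ln(N) = 2.639057
C = 2.484907 / 2.639057 = 0.94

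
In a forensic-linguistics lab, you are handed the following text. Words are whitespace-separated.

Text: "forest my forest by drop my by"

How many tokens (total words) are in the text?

Tokens: forest, my, forest, by, drop, my, by
N = 7

7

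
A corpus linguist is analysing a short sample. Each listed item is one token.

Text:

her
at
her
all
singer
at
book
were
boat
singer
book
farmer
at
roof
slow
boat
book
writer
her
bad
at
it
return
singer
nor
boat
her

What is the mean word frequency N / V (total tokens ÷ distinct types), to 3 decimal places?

N = 27 tokens, V = 15 types.
Mean frequency = N / V = 27 / 15 = 1.800

1.800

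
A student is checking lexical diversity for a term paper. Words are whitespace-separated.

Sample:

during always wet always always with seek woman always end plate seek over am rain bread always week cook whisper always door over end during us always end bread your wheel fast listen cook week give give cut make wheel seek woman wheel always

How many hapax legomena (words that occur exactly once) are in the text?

Frequencies: always:8, seek:3, end:3, wheel:3, during:2, woman:2, over:2, bread:2, week:2, cook:2, give:2, wet:1, with:1, plate:1, am:1, rain:1, whisper:1, door:1, us:1, your:1, … (4 more, each freq 1)
Hapax (freq=1): am, cut, door, fast, listen, make, plate, rain, us, wet, whisper, with, your

13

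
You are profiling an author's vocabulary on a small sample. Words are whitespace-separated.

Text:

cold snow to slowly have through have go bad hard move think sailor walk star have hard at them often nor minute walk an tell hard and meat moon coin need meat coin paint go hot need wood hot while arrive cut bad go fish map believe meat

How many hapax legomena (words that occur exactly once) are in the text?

Frequencies: have:3, go:3, hard:3, meat:3, bad:2, walk:2, coin:2, need:2, hot:2, cold:1, snow:1, to:1, slowly:1, through:1, move:1, think:1, sailor:1, star:1, at:1, them:1, … (15 more, each freq 1)
Hapax (freq=1): an, and, arrive, at, believe, cold, cut, fish, map, minute, moon, move, nor, often, paint, sailor, slowly, snow, star, tell, them, think, through, to, while, wood

26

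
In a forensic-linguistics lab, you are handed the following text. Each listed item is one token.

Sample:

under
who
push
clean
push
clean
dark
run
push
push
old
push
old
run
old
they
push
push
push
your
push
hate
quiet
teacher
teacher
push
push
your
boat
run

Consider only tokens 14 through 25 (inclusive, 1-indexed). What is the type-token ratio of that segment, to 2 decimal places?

Segment tokens 14–25: run, old, they, push, push, push, your, push, hate, quiet, teacher, teacher
Segment N = 12, segment V = 8.
TTR = 8 / 12 = 0.67

0.67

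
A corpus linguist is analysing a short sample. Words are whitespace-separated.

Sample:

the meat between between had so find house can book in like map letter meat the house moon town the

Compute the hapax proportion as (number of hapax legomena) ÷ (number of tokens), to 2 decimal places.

0.55

Frequencies: the:3, meat:2, between:2, house:2, had:1, so:1, find:1, can:1, book:1, in:1, like:1, map:1, letter:1, moon:1, town:1
Hapax count = 11; token count = 20.
Ratio = 11 / 20 = 0.55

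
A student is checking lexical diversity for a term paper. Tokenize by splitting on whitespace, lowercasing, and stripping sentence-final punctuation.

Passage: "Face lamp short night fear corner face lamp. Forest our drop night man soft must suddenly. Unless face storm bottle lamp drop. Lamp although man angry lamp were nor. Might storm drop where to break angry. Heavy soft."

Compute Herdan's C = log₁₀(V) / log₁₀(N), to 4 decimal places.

N = 38, V = 25.
log₁₀(V) = 1.397940, log₁₀(N) = 1.579784
C = 1.397940 / 1.579784 = 0.8849

0.8849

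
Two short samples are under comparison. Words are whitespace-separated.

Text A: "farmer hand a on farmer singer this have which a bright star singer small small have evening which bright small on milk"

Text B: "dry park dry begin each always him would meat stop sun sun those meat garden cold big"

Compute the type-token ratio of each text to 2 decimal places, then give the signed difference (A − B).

TTR(A) = 13/22 = 0.59
TTR(B) = 14/17 = 0.82
Difference = 0.59 − 0.82 = -0.23

-0.23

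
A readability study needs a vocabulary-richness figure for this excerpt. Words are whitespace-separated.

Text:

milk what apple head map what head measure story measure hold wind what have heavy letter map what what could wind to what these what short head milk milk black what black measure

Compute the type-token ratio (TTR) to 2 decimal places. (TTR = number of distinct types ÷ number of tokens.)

0.52

N = 33 tokens, V = 17 types.
TTR = V / N = 17 / 33 = 0.52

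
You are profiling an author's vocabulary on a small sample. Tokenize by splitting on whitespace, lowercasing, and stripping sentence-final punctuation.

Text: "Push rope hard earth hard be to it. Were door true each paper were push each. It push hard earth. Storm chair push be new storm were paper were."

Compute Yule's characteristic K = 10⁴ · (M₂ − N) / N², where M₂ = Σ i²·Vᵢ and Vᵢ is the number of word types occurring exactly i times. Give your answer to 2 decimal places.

499.41

Frequencies: push:4, were:4, hard:3, earth:2, be:2, it:2, each:2, paper:2, storm:2, rope:1, to:1, door:1, true:1, chair:1, new:1
N = 29. Frequency spectrum: V_1=6, V_2=6, V_3=1, V_4=2
M₂ = 1²·6 + 2²·6 + 3²·1 + 4²·2 = 71
K = 10000 × (71 − 29) / 29² = 499.41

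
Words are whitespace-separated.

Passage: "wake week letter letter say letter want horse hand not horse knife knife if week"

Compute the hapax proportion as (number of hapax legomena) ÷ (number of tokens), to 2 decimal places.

0.40

Frequencies: letter:3, week:2, horse:2, knife:2, wake:1, say:1, want:1, hand:1, not:1, if:1
Hapax count = 6; token count = 15.
Ratio = 6 / 15 = 0.40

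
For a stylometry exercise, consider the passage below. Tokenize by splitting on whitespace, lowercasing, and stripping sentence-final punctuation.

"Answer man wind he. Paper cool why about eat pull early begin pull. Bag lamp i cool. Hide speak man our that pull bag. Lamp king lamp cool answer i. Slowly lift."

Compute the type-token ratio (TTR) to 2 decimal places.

0.69

N = 32 tokens, V = 22 types.
TTR = V / N = 22 / 32 = 0.69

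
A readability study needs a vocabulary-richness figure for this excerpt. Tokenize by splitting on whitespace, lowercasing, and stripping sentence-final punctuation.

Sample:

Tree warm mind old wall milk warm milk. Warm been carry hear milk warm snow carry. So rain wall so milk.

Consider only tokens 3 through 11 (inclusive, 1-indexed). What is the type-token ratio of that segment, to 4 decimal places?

0.7778

Segment tokens 3–11: mind, old, wall, milk, warm, milk, warm, been, carry
Segment N = 9, segment V = 7.
TTR = 7 / 9 = 0.7778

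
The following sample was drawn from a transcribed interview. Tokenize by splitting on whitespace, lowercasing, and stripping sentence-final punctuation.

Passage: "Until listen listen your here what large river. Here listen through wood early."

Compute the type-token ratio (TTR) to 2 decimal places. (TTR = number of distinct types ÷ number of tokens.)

0.77

N = 13 tokens, V = 10 types.
TTR = V / N = 10 / 13 = 0.77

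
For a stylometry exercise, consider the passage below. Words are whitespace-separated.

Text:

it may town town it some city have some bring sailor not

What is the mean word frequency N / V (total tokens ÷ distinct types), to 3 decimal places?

1.333

N = 12 tokens, V = 9 types.
Mean frequency = N / V = 12 / 9 = 1.333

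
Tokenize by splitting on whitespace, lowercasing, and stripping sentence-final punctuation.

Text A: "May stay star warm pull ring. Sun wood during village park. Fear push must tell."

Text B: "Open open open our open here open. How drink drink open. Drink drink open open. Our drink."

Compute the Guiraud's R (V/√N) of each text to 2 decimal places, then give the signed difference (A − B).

A: V=15, N=15, R=3.87
B: V=5, N=17, R=1.21
Difference = 3.87 − 1.21 = 2.66

2.66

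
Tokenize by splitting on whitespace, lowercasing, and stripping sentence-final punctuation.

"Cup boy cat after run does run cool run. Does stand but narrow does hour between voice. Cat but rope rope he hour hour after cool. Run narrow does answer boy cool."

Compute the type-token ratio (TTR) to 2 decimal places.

N = 32 tokens, V = 16 types.
TTR = V / N = 16 / 32 = 0.50

0.50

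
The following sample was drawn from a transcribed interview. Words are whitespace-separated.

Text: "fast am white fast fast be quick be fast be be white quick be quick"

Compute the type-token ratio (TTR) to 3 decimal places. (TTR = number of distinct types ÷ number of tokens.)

0.333

N = 15 tokens, V = 5 types.
TTR = V / N = 5 / 15 = 0.333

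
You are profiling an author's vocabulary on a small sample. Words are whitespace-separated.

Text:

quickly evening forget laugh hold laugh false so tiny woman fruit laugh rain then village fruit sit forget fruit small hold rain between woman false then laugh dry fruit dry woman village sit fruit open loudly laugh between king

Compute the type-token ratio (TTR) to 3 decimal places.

N = 39 tokens, V = 20 types.
TTR = V / N = 20 / 39 = 0.513

0.513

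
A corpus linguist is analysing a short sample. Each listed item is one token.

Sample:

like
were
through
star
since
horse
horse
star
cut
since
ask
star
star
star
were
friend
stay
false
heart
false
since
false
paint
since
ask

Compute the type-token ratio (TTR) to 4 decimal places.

0.5200

N = 25 tokens, V = 13 types.
TTR = V / N = 13 / 25 = 0.5200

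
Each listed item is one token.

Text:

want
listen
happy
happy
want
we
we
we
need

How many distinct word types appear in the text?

Distinct types: {happy, listen, need, want, we}
V = 5

5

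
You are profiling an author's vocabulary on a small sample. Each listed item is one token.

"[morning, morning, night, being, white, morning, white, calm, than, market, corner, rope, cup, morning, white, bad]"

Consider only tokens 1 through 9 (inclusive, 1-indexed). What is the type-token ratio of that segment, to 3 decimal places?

Segment tokens 1–9: morning, morning, night, being, white, morning, white, calm, than
Segment N = 9, segment V = 6.
TTR = 6 / 9 = 0.667

0.667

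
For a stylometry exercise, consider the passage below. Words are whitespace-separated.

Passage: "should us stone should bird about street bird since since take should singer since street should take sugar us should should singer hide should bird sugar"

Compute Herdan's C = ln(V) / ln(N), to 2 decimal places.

N = 26, V = 11.
ln(V) = 2.397895, ln(N) = 3.258097
C = 2.397895 / 3.258097 = 0.74

0.74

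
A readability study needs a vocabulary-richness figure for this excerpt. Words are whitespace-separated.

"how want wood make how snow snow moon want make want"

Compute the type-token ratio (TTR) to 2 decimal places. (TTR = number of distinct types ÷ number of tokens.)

0.55

N = 11 tokens, V = 6 types.
TTR = V / N = 6 / 11 = 0.55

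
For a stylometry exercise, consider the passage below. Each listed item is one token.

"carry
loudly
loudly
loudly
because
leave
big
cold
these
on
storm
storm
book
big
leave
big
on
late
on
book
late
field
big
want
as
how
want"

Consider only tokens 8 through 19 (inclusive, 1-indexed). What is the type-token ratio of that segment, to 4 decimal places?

0.6667

Segment tokens 8–19: cold, these, on, storm, storm, book, big, leave, big, on, late, on
Segment N = 12, segment V = 8.
TTR = 8 / 12 = 0.6667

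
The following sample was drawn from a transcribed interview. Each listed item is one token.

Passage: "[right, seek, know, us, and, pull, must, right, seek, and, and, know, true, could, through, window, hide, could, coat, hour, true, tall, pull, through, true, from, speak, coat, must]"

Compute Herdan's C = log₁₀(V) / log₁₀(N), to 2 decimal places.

0.84

N = 29, V = 17.
log₁₀(V) = 1.230449, log₁₀(N) = 1.462398
C = 1.230449 / 1.462398 = 0.84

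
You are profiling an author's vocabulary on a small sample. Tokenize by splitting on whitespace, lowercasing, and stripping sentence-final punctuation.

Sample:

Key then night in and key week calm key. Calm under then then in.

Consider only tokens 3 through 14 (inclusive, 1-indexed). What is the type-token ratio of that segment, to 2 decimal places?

Segment tokens 3–14: night, in, and, key, week, calm, key, calm, under, then, then, in
Segment N = 12, segment V = 8.
TTR = 8 / 12 = 0.67

0.67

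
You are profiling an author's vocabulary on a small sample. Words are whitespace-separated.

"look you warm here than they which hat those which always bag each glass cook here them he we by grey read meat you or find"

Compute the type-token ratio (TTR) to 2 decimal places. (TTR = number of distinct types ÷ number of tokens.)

0.88

N = 26 tokens, V = 23 types.
TTR = V / N = 23 / 26 = 0.88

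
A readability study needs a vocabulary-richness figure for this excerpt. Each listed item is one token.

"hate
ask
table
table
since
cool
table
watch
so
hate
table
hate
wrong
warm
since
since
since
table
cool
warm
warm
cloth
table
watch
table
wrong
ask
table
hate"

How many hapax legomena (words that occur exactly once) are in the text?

2

Frequencies: table:8, hate:4, since:4, warm:3, ask:2, cool:2, watch:2, wrong:2, so:1, cloth:1
Hapax (freq=1): cloth, so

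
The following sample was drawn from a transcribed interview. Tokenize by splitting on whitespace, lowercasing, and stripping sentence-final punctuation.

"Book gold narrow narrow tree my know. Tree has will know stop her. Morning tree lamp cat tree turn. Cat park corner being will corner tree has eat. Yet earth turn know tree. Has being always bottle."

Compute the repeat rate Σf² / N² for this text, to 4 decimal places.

0.0665

Frequencies: tree:6, know:3, has:3, narrow:2, will:2, cat:2, turn:2, corner:2, being:2, book:1, gold:1, my:1, stop:1, her:1, morning:1, lamp:1, park:1, eat:1, yet:1, earth:1, … (2 more, each freq 1)
Σf² = 91; N² = 1369
Repeat rate = 91 / 1369 = 0.0665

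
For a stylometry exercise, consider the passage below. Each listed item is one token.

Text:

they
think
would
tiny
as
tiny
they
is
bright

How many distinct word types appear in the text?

Distinct types: {as, bright, is, they, think, tiny, would}
V = 7

7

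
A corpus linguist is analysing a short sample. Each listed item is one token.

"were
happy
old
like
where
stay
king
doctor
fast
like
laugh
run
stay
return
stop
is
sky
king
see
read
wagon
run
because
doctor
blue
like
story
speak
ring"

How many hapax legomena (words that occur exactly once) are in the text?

Frequencies: like:3, stay:2, king:2, doctor:2, run:2, were:1, happy:1, old:1, where:1, fast:1, laugh:1, return:1, stop:1, is:1, sky:1, see:1, read:1, wagon:1, because:1, blue:1, … (3 more, each freq 1)
Hapax (freq=1): because, blue, fast, happy, is, laugh, old, read, return, ring, see, sky, speak, stop, story, wagon, were, where

18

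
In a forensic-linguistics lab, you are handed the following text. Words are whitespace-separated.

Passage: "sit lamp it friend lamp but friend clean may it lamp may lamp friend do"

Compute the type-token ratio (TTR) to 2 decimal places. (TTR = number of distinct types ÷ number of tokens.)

N = 15 tokens, V = 8 types.
TTR = V / N = 8 / 15 = 0.53

0.53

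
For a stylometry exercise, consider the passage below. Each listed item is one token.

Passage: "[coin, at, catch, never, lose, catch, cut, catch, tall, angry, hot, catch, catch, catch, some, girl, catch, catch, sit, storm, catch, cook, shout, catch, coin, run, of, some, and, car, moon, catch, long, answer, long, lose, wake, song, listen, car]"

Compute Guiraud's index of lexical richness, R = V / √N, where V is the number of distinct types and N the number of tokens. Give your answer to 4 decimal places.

N = 40, V = 25.
√N = 6.324555
R = 25 / 6.324555 = 3.9528

3.9528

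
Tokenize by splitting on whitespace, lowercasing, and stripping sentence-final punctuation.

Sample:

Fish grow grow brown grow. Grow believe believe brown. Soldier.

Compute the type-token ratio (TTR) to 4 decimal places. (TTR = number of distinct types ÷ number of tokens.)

N = 10 tokens, V = 5 types.
TTR = V / N = 5 / 10 = 0.5000

0.5000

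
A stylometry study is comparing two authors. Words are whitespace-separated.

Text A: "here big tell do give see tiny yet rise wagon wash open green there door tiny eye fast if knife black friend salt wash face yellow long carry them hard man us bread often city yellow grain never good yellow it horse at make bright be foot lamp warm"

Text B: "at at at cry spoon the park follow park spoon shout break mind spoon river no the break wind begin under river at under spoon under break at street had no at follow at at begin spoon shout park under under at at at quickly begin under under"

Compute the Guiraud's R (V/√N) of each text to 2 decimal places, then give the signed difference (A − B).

3.98

A: V=45, N=49, R=6.43
B: V=17, N=48, R=2.45
Difference = 6.43 − 2.45 = 3.98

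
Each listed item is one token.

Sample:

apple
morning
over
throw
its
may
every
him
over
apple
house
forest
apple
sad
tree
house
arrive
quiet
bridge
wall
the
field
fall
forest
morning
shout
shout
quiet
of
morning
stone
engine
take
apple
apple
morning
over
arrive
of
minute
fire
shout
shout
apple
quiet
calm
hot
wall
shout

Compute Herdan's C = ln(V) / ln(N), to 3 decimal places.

0.856

N = 49, V = 28.
ln(V) = 3.332205, ln(N) = 3.891820
C = 3.332205 / 3.891820 = 0.856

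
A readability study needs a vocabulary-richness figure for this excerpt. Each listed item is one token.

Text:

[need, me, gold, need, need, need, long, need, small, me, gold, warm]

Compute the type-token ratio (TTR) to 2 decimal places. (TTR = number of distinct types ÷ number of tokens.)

N = 12 tokens, V = 6 types.
TTR = V / N = 6 / 12 = 0.50

0.50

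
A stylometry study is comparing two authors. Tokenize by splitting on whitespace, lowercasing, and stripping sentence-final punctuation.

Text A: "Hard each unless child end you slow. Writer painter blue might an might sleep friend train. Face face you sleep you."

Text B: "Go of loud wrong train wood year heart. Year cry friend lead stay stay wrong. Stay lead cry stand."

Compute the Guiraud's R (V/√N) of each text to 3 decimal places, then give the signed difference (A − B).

0.509

A: V=16, N=21, R=3.491
B: V=13, N=19, R=2.982
Difference = 3.491 − 2.982 = 0.509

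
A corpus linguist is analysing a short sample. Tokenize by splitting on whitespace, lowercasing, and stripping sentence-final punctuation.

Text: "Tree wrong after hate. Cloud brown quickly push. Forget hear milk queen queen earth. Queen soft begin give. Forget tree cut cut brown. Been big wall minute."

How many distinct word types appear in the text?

Distinct types: {after, been, begin, big, brown, cloud, cut, earth, forget, give, hate, hear, milk, minute, push, queen, quickly, soft, tree, wall, wrong}
V = 21

21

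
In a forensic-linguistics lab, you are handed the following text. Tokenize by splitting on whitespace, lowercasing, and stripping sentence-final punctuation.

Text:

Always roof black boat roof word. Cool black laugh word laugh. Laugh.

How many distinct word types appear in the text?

Distinct types: {always, black, boat, cool, laugh, roof, word}
V = 7

7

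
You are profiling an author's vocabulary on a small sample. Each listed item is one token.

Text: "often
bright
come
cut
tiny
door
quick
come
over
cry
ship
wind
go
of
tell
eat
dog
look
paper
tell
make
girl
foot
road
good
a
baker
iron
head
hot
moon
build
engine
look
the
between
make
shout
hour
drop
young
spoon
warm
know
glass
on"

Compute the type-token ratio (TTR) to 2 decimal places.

N = 46 tokens, V = 42 types.
TTR = V / N = 42 / 46 = 0.91

0.91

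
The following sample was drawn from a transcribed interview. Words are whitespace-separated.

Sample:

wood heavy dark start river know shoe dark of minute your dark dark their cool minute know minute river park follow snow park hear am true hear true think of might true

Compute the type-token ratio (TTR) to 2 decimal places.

0.63

N = 32 tokens, V = 20 types.
TTR = V / N = 20 / 32 = 0.63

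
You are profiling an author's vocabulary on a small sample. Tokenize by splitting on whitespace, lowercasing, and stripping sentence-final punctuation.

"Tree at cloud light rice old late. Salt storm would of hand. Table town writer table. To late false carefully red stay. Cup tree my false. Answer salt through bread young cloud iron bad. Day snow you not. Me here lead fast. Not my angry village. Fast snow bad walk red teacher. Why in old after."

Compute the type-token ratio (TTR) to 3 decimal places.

N = 56 tokens, V = 43 types.
TTR = V / N = 43 / 56 = 0.768

0.768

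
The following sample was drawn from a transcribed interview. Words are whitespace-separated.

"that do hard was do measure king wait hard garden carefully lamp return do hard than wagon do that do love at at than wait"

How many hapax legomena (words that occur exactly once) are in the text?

9

Frequencies: do:5, hard:3, that:2, wait:2, than:2, at:2, was:1, measure:1, king:1, garden:1, carefully:1, lamp:1, return:1, wagon:1, love:1
Hapax (freq=1): carefully, garden, king, lamp, love, measure, return, wagon, was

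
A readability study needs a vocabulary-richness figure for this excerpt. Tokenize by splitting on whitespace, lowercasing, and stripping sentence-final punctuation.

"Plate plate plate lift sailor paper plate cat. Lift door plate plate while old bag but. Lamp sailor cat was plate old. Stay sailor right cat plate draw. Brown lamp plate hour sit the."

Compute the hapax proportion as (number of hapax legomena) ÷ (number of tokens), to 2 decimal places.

Frequencies: plate:9, sailor:3, cat:3, lift:2, old:2, lamp:2, paper:1, door:1, while:1, bag:1, but:1, was:1, stay:1, right:1, draw:1, brown:1, hour:1, sit:1, the:1
Hapax count = 13; token count = 34.
Ratio = 13 / 34 = 0.38

0.38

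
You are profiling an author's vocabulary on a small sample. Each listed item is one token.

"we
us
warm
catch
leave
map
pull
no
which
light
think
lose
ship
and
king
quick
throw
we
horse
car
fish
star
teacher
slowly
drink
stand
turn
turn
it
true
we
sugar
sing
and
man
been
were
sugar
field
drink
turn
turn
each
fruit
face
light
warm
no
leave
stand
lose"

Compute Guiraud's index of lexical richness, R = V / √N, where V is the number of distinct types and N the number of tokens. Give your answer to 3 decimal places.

5.181

N = 51, V = 37.
√N = 7.141428
R = 37 / 7.141428 = 5.181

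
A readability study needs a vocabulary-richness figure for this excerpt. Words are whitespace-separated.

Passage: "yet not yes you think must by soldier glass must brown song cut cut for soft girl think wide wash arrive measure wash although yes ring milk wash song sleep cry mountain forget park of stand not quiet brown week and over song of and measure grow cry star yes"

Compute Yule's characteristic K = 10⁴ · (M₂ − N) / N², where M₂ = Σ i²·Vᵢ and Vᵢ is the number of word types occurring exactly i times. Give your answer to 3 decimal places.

Frequencies: yes:3, song:3, wash:3, not:2, think:2, must:2, brown:2, cut:2, measure:2, cry:2, of:2, and:2, yet:1, you:1, by:1, soldier:1, glass:1, for:1, soft:1, girl:1, … (15 more, each freq 1)
N = 50. Frequency spectrum: V_1=23, V_2=9, V_3=3
M₂ = 1²·23 + 2²·9 + 3²·3 = 86
K = 10000 × (86 − 50) / 50² = 144.000

144.000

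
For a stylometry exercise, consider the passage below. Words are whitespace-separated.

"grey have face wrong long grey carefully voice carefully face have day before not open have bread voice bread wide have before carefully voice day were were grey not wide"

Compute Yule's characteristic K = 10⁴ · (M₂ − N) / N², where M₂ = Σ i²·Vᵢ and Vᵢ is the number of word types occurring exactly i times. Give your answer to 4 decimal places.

488.8889

Frequencies: have:4, grey:3, carefully:3, voice:3, face:2, day:2, before:2, not:2, bread:2, wide:2, were:2, wrong:1, long:1, open:1
N = 30. Frequency spectrum: V_1=3, V_2=7, V_3=3, V_4=1
M₂ = 1²·3 + 2²·7 + 3²·3 + 4²·1 = 74
K = 10000 × (74 − 30) / 30² = 488.8889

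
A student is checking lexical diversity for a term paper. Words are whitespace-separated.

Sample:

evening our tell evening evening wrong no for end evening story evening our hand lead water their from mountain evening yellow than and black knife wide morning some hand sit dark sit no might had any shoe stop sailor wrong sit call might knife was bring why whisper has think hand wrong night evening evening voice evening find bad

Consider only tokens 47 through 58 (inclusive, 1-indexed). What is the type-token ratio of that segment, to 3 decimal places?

0.833

Segment tokens 47–58: why, whisper, has, think, hand, wrong, night, evening, evening, voice, evening, find
Segment N = 12, segment V = 10.
TTR = 10 / 12 = 0.833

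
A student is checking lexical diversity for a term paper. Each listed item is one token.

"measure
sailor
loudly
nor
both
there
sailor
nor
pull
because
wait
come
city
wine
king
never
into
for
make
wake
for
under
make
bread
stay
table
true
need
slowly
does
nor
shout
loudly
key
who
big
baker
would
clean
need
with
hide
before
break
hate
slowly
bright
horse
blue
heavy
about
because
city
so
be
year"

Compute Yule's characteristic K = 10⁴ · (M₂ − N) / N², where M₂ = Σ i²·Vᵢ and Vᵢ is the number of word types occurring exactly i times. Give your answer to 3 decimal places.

Frequencies: nor:3, sailor:2, loudly:2, because:2, city:2, for:2, make:2, need:2, slowly:2, measure:1, both:1, there:1, pull:1, wait:1, come:1, wine:1, king:1, never:1, into:1, wake:1, … (26 more, each freq 1)
N = 56. Frequency spectrum: V_1=37, V_2=8, V_3=1
M₂ = 1²·37 + 2²·8 + 3²·1 = 78
K = 10000 × (78 − 56) / 56² = 70.153

70.153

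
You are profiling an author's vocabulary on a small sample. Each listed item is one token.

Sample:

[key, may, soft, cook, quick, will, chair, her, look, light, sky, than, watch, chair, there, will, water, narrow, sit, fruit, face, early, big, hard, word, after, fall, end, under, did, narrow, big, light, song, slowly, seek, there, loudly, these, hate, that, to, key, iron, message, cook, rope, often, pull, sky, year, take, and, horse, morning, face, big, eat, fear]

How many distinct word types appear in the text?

Distinct types: {after, and, big, chair, cook, did, early, eat, end, face, fall, fear, fruit, hard, hate, her, horse, iron, key, light, look, loudly, may, message, morning, narrow, often, pull, quick, rope, seek, sit, sky, slowly, soft, song, take, than, that, there, these, to, under, watch, water, will, word, year}
V = 48

48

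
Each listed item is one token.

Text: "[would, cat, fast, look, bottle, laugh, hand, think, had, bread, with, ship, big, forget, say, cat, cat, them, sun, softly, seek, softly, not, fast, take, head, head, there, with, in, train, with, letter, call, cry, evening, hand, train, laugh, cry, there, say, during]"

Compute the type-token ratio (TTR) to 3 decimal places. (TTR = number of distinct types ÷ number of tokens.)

0.698

N = 43 tokens, V = 30 types.
TTR = V / N = 30 / 43 = 0.698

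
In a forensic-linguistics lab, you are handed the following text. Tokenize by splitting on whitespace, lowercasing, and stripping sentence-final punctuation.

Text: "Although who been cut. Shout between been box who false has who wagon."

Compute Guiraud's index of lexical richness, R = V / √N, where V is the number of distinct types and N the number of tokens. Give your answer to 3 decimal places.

2.774

N = 13, V = 10.
√N = 3.605551
R = 10 / 3.605551 = 2.774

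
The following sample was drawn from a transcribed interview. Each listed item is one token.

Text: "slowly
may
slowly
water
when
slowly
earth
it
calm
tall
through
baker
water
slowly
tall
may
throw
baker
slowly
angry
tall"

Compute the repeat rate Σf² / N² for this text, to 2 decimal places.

0.12

Frequencies: slowly:5, tall:3, may:2, water:2, baker:2, when:1, earth:1, it:1, calm:1, through:1, throw:1, angry:1
Σf² = 53; N² = 441
Repeat rate = 53 / 441 = 0.12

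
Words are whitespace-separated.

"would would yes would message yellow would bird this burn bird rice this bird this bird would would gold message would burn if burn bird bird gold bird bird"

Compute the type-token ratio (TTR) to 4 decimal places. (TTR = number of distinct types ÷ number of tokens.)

0.3448

N = 29 tokens, V = 10 types.
TTR = V / N = 10 / 29 = 0.3448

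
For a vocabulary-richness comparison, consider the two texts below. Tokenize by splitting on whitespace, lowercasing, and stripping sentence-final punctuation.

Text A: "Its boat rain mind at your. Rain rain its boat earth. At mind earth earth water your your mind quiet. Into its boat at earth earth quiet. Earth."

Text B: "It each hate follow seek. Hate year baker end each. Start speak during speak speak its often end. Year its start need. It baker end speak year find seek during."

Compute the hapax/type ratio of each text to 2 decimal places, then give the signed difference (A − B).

-0.07

A: hapax=2, V=10, ratio=0.20
B: hapax=4, V=15, ratio=0.27
Difference = 0.20 − 0.27 = -0.07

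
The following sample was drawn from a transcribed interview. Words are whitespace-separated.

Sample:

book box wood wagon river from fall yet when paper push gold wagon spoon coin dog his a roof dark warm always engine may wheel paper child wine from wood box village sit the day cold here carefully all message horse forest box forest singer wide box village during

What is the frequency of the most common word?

Frequencies: box:4, wood:2, wagon:2, from:2, paper:2, village:2, forest:2, book:1, river:1, fall:1, yet:1, when:1, push:1, gold:1, spoon:1, coin:1, dog:1, his:1, a:1, roof:1, … (20 more, each freq 1)
Most common: 'box' with frequency 4.

4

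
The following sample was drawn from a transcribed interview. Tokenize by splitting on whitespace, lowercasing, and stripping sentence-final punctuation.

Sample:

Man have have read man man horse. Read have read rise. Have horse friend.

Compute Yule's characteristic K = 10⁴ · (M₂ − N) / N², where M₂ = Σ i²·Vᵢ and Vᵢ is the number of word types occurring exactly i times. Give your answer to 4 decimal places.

Frequencies: have:4, man:3, read:3, horse:2, rise:1, friend:1
N = 14. Frequency spectrum: V_1=2, V_2=1, V_3=2, V_4=1
M₂ = 1²·2 + 2²·1 + 3²·2 + 4²·1 = 40
K = 10000 × (40 − 14) / 14² = 1326.5306

1326.5306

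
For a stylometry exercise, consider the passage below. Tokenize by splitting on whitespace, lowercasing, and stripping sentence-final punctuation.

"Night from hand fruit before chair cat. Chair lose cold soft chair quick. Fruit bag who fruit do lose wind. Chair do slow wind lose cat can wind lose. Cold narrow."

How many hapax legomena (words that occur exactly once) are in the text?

11

Frequencies: chair:4, lose:4, fruit:3, wind:3, cat:2, cold:2, do:2, night:1, from:1, hand:1, before:1, soft:1, quick:1, bag:1, who:1, slow:1, can:1, narrow:1
Hapax (freq=1): bag, before, can, from, hand, narrow, night, quick, slow, soft, who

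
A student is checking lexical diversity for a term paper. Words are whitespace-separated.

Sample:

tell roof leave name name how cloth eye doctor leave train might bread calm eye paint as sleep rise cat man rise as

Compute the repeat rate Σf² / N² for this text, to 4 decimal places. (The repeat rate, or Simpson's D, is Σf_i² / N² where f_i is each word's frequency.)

0.0624

Frequencies: leave:2, name:2, eye:2, as:2, rise:2, tell:1, roof:1, how:1, cloth:1, doctor:1, train:1, might:1, bread:1, calm:1, paint:1, sleep:1, cat:1, man:1
Σf² = 33; N² = 529
Repeat rate = 33 / 529 = 0.0624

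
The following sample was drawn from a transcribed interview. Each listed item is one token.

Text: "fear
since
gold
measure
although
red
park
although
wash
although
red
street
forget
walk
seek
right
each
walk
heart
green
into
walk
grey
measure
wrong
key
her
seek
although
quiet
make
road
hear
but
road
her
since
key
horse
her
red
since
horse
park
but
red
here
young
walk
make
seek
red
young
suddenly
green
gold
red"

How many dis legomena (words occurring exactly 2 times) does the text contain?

Frequencies: red:6, although:4, walk:4, since:3, seek:3, her:3, gold:2, measure:2, park:2, green:2, key:2, make:2, road:2, but:2, horse:2, young:2, fear:1, wash:1, street:1, forget:1, … (10 more, each freq 1)
Words with frequency 2: but, gold, green, horse, key, make, measure, park, road, young

10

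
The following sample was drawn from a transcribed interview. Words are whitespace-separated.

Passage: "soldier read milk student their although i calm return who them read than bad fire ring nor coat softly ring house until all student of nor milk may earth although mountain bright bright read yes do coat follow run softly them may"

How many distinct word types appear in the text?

30

Distinct types: {all, although, bad, bright, calm, coat, do, earth, fire, follow, house, i, may, milk, mountain, nor, of, read, return, ring, run, softly, soldier, student, than, their, them, until, who, yes}
V = 30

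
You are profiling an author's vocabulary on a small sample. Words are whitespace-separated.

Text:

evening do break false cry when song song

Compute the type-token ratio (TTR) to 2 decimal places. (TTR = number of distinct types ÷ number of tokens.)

0.88

N = 8 tokens, V = 7 types.
TTR = V / N = 7 / 8 = 0.88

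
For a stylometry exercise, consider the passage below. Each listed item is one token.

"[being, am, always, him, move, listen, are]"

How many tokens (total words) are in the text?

Tokens: being, am, always, him, move, listen, are
N = 7

7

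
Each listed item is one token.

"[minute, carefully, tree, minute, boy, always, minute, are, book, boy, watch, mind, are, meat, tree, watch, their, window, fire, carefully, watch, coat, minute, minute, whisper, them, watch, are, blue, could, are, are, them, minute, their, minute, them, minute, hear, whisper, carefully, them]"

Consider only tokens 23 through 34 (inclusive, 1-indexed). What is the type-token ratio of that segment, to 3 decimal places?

Segment tokens 23–34: minute, minute, whisper, them, watch, are, blue, could, are, are, them, minute
Segment N = 12, segment V = 7.
TTR = 7 / 12 = 0.583

0.583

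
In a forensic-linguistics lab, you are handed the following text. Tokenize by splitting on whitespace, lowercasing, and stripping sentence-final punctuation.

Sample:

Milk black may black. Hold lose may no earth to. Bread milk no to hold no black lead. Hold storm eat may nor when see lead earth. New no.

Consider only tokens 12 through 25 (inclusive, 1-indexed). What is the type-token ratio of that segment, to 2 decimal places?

Segment tokens 12–25: milk, no, to, hold, no, black, lead, hold, storm, eat, may, nor, when, see
Segment N = 14, segment V = 12.
TTR = 12 / 14 = 0.86

0.86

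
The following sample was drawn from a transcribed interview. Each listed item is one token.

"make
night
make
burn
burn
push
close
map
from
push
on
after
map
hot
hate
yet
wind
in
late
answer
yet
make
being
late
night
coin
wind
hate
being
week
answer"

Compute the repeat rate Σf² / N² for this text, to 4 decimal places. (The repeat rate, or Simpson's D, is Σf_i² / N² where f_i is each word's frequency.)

Frequencies: make:3, night:2, burn:2, push:2, map:2, hate:2, yet:2, wind:2, late:2, answer:2, being:2, close:1, from:1, on:1, after:1, hot:1, in:1, coin:1, week:1
Σf² = 57; N² = 961
Repeat rate = 57 / 961 = 0.0593

0.0593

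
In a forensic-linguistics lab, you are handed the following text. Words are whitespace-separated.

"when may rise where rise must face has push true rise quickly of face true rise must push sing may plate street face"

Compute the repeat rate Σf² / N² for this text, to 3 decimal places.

Frequencies: rise:4, face:3, may:2, must:2, push:2, true:2, when:1, where:1, has:1, quickly:1, of:1, sing:1, plate:1, street:1
Σf² = 49; N² = 529
Repeat rate = 49 / 529 = 0.093

0.093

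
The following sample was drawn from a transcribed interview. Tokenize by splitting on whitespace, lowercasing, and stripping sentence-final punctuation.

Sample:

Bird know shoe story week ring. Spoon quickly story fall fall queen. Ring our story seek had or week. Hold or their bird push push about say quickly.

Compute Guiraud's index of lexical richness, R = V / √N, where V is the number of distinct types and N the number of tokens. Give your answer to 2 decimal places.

3.59

N = 28, V = 19.
√N = 5.291503
R = 19 / 5.291503 = 3.59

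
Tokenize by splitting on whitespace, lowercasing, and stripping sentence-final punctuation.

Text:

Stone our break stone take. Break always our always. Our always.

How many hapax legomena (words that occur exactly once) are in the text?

Frequencies: our:3, always:3, stone:2, break:2, take:1
Hapax (freq=1): take

1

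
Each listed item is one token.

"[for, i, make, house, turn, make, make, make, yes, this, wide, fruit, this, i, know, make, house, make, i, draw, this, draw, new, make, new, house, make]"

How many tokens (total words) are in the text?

Tokens: for, i, make, house, turn, make, make, make, yes, this, wide, fruit, this, i, know, make, house, make, i, draw, this, draw, new, make, new, house, make
N = 27

27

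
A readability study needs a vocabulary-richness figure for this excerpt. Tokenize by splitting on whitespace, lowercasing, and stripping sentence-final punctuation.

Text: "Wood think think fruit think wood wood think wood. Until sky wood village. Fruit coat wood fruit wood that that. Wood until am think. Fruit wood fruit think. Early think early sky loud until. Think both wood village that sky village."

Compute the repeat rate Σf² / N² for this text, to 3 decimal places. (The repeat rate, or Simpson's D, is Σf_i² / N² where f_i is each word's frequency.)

0.139

Frequencies: wood:10, think:8, fruit:5, until:3, sky:3, village:3, that:3, early:2, coat:1, am:1, loud:1, both:1
Σf² = 233; N² = 1681
Repeat rate = 233 / 1681 = 0.139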